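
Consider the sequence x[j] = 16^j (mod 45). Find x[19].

We have x[1] = 16,  x[2] = 31,  x[3] = 1,  x[4] = 16.
Since x[4] = x[1] = 16, the sequence is periodic with period 3.
(19 - 1) mod 3 = 0, so x[19] = x[1] = 16.

16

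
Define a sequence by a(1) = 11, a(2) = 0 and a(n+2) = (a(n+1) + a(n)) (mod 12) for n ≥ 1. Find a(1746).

a(1) = 11; a(2) = 0; a(3) = 11; a(4) = 11; a(5) = 10; a(6) = 9; a(7) = 7; a(8) = 4; a(9) = 11; a(10) = 3; a(11) = 2; a(12) = 5; a(13) = 7; a(14) = 0; a(15) = 7; a(16) = 7; a(17) = 2; a(18) = 9; a(19) = 11; a(20) = 8; a(21) = 7; a(22) = 3; a(23) = 10; a(24) = 1; a(25) = 11; a(26) = 0.
Since (a(25), a(26)) = (a(1), a(2)) = (11, 0) (two consecutive terms determine the rest), the sequence is periodic with period 24.
So a(1746) = a(1 + ((1746-1) mod 24)) = a(18) = 9.

9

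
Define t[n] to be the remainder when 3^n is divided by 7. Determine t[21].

Listing terms: t[0] = 1, t[1] = 3, t[2] = 2, t[3] = 6, t[4] = 4, t[5] = 5, t[6] = 1.
Since t[6] = t[0] = 1, the sequence is periodic with period 6.
(21 - 0) mod 6 = 3, so t[21] = t[3] = 6.

6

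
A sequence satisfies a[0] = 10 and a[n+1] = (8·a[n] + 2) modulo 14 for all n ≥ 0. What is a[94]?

We have a[0] = 10,  a[1] = 12,  a[2] = 0,  a[3] = 2,  a[4] = 4,  a[5] = 6,  a[6] = 8,  a[7] = 10.
The sequence repeats with period 7.
(94 - 0) mod 7 = 3, so a[94] = a[3] = 2.

2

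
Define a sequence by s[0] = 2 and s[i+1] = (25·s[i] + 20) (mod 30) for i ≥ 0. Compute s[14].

s[0] = 2,  s[1] = 10,  s[2] = 0,  s[3] = 20,  s[4] = 10.
Since s[4] = s[1] = 10, the sequence is eventually periodic: after a pre-period of length 1 it cycles with period 3.
For i ≥ 1, s[i] depends only on (i - 1) mod 3. (14 - 1) mod 3 = 1, so s[14] = s[2] = 0.

0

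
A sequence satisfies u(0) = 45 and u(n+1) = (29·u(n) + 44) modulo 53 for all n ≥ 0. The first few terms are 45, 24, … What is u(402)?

u(0) = 45; u(1) = 24; u(2) = 51; u(3) = 39; u(4) = 9; u(5) = 40; u(6) = 38; u(7) = 33; u(8) = 47; u(9) = 29; u(10) = 37; u(11) = 4; u(12) = 1; u(13) = 20; u(14) = 41; u(15) = 14; u(16) = 26; u(17) = 3; u(18) = 25; u(19) = 27; u(20) = 32; u(21) = 18; u(22) = 36; u(23) = 28; u(24) = 8; u(25) = 11; u(26) = 45.
The sequence repeats with period 26.
(402 - 0) mod 26 = 12, so u(402) = u(12) = 1.

1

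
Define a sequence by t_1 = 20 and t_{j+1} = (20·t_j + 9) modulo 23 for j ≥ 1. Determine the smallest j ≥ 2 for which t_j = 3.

Computing terms: t_1 = 20,  t_2 = 18,  t_3 = 1,  t_4 = 6,  t_5 = 14,  t_6 = 13,  t_7 = 16,  t_8 = 7,  t_9 = 11,  t_{10} = 22,  t_{11} = 12,  t_{12} = 19,  t_{13} = 21,  t_{14} = 15,  t_{15} = 10,  t_{16} = 2,  t_{17} = 3,  t_{18} = 0,  t_{19} = 9,  t_{20} = 5,  t_{21} = 17,  t_{22} = 4,  t_{23} = 20.
Since t_{23} = t_1 = 20, the sequence is periodic with period 22.
The value 3 first appears (with j ≥ 2) at t_{17}.

17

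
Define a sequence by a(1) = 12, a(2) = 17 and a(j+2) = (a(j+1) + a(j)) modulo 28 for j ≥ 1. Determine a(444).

17

Listing terms: a(1) = 12; a(2) = 17; a(3) = 1; a(4) = 18; a(5) = 19; a(6) = 9; a(7) = 0; a(8) = 9; a(9) = 9; a(10) = 18; a(11) = 27; a(12) = 17; a(13) = 16; a(14) = 5; a(15) = 21; a(16) = 26; a(17) = 19; a(18) = 17; a(19) = 8; a(20) = 25; a(21) = 5; a(22) = 2; a(23) = 7; a(24) = 9; a(25) = 16; a(26) = 25; a(27) = 13; a(28) = 10; a(29) = 23; a(30) = 5; a(31) = 0; a(32) = 5; a(33) = 5; a(34) = 10; a(35) = 15; a(36) = 25; a(37) = 12; a(38) = 9; a(39) = 21; a(40) = 2; a(41) = 23; a(42) = 25; a(43) = 20; a(44) = 17; a(45) = 9; a(46) = 26; a(47) = 7; a(48) = 5; a(49) = 12; a(50) = 17.
Since (a(49), a(50)) = (a(1), a(2)) = (12, 17) (two consecutive terms determine the rest), the sequence is periodic with period 48.
(444 - 1) mod 48 = 11, so a(444) = a(12) = 17.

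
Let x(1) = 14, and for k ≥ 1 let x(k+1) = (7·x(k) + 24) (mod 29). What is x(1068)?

Listing terms: x(1) = 14, x(2) = 6, x(3) = 8, x(4) = 22, x(5) = 4, x(6) = 23, x(7) = 11, x(8) = 14.
Since x(8) = x(1) = 14, the sequence is periodic with period 7.
(1068 - 1) mod 7 = 3, so x(1068) = x(4) = 22.

22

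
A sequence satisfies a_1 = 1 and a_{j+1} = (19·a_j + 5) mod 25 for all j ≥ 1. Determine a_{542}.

24

a_1 = 1, a_2 = 24, a_3 = 11, a_4 = 14, a_5 = 21, a_6 = 4, a_7 = 6, a_8 = 19, a_9 = 16, a_{10} = 9, a_{11} = 1.
Since a_{11} = a_1 = 1, the sequence is periodic with period 10.
So a_{542} = a_{1 + ((542-1) mod 10)} = a_2 = 24.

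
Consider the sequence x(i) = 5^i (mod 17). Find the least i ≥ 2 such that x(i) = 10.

7

We have x(1) = 5, x(2) = 8, x(3) = 6, x(4) = 13, x(5) = 14, x(6) = 2, x(7) = 10, x(8) = 16, x(9) = 12, x(10) = 9, x(11) = 11, x(12) = 4, x(13) = 3, x(14) = 15, x(15) = 7, x(16) = 1, x(17) = 5.
The sequence repeats with period 16.
The value 10 first appears (with i ≥ 2) at x(7).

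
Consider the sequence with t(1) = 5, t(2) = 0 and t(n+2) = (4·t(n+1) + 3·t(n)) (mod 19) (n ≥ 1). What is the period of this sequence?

18

Listing terms: t(1) = 5; t(2) = 0; t(3) = 15; t(4) = 3; t(5) = 0; t(6) = 9; t(7) = 17; t(8) = 0; t(9) = 13; t(10) = 14; t(11) = 0; t(12) = 4; t(13) = 16; t(14) = 0; t(15) = 10; t(16) = 2; t(17) = 0; t(18) = 6; t(19) = 5; t(20) = 0.
The sequence repeats with period 18.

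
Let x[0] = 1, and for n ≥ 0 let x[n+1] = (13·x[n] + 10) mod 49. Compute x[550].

29

We have x[0] = 1,  x[1] = 23,  x[2] = 15,  x[3] = 9,  x[4] = 29,  x[5] = 44,  x[6] = 43,  x[7] = 30,  x[8] = 8,  x[9] = 16,  x[10] = 22,  x[11] = 2,  x[12] = 36,  x[13] = 37,  x[14] = 1.
Since x[14] = x[0] = 1, the sequence is periodic with period 14.
(550 - 0) mod 14 = 4, so x[550] = x[4] = 29.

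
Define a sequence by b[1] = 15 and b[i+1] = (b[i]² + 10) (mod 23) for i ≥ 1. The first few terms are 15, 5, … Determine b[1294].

Listing terms: b[1] = 15,  b[2] = 5,  b[3] = 12,  b[4] = 16,  b[5] = 13,  b[6] = 18,  b[7] = 12.
Since b[7] = b[3] = 12, the sequence is eventually periodic: after a pre-period of length 2 it cycles with period 4.
For i ≥ 3, b[i] depends only on (i - 3) mod 4. (1294 - 3) mod 4 = 3, so b[1294] = b[6] = 18.

18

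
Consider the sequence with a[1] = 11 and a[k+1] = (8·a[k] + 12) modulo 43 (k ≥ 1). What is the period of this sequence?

14

Listing terms: a[1] = 11; a[2] = 14; a[3] = 38; a[4] = 15; a[5] = 3; a[6] = 36; a[7] = 42; a[8] = 4; a[9] = 1; a[10] = 20; a[11] = 0; a[12] = 12; a[13] = 22; a[14] = 16; a[15] = 11.
The sequence repeats with period 14.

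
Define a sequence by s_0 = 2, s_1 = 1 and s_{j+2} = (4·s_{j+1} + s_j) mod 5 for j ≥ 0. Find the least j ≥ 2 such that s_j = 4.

We have s_0 = 2, s_1 = 1, s_2 = 1, s_3 = 0, s_4 = 1, s_5 = 4, s_6 = 2, s_7 = 2, s_8 = 0, s_9 = 2, s_{10} = 3, s_{11} = 4, s_{12} = 4, s_{13} = 0, s_{14} = 4, s_{15} = 1, s_{16} = 3, s_{17} = 3, s_{18} = 0, s_{19} = 3, s_{20} = 2, s_{21} = 1.
The sequence repeats with period 20.
The value 4 first appears (with j ≥ 2) at s_5.

5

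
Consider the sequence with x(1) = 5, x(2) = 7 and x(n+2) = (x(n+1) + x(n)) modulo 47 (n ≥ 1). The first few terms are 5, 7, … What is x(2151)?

34

x(1) = 5; x(2) = 7; x(3) = 12; x(4) = 19; x(5) = 31; x(6) = 3; x(7) = 34; x(8) = 37; x(9) = 24; x(10) = 14; x(11) = 38; x(12) = 5; x(13) = 43; x(14) = 1; x(15) = 44; x(16) = 45; x(17) = 42; x(18) = 40; x(19) = 35; x(20) = 28; x(21) = 16; x(22) = 44; x(23) = 13; x(24) = 10; x(25) = 23; x(26) = 33; x(27) = 9; x(28) = 42; x(29) = 4; x(30) = 46; x(31) = 3; x(32) = 2; x(33) = 5; x(34) = 7.
Since (x(33), x(34)) = (x(1), x(2)) = (5, 7) (two consecutive terms determine the rest), the sequence is periodic with period 32.
So x(2151) = x(1 + ((2151-1) mod 32)) = x(7) = 34.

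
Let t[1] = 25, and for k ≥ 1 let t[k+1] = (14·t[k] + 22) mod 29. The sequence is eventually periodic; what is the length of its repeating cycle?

28

Computing terms: t[1] = 25; t[2] = 24; t[3] = 10; t[4] = 17; t[5] = 28; t[6] = 8; t[7] = 18; t[8] = 13; t[9] = 1; t[10] = 7; t[11] = 4; t[12] = 20; t[13] = 12; t[14] = 16; t[15] = 14; t[16] = 15; t[17] = 0; t[18] = 22; t[19] = 11; t[20] = 2; t[21] = 21; t[22] = 26; t[23] = 9; t[24] = 3; t[25] = 6; t[26] = 19; t[27] = 27; t[28] = 23; t[29] = 25.
Since t[29] = t[1] = 25, the sequence is periodic with period 28.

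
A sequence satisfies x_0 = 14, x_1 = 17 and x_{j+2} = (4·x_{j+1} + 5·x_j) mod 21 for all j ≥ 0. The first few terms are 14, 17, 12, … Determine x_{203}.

Computing terms: x_0 = 14; x_1 = 17; x_2 = 12; x_3 = 7; x_4 = 4; x_5 = 9; x_6 = 14; x_7 = 17.
Since (x_6, x_7) = (x_0, x_1) = (14, 17) (two consecutive terms determine the rest), the sequence is periodic with period 6.
(203 - 0) mod 6 = 5, so x_{203} = x_5 = 9.

9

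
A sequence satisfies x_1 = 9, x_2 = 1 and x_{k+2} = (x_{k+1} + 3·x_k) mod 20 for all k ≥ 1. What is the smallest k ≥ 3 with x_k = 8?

3

Computing terms: x_1 = 9, x_2 = 1, x_3 = 8, x_4 = 11, x_5 = 15, x_6 = 8, x_7 = 13, x_8 = 17, x_9 = 16, x_{10} = 7, x_{11} = 15, x_{12} = 16, x_{13} = 1, x_{14} = 9, x_{15} = 12, x_{16} = 19, x_{17} = 15, x_{18} = 12, x_{19} = 17, x_{20} = 13, x_{21} = 4, x_{22} = 3, x_{23} = 15, x_{24} = 4, x_{25} = 9, x_{26} = 1.
Since (x_{25}, x_{26}) = (x_1, x_2) = (9, 1) (two consecutive terms determine the rest), the sequence is periodic with period 24.
The value 8 first appears (with k ≥ 3) at x_3.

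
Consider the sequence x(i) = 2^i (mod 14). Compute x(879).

8

x(1) = 2, x(2) = 4, x(3) = 8, x(4) = 2.
The sequence repeats with period 3.
So x(879) = x(1 + ((879-1) mod 3)) = x(3) = 8.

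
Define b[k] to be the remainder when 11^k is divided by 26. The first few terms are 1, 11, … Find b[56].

Listing terms: b[0] = 1,  b[1] = 11,  b[2] = 17,  b[3] = 5,  b[4] = 3,  b[5] = 7,  b[6] = 25,  b[7] = 15,  b[8] = 9,  b[9] = 21,  b[10] = 23,  b[11] = 19,  b[12] = 1.
The sequence repeats with period 12.
(56 - 0) mod 12 = 8, so b[56] = b[8] = 9.

9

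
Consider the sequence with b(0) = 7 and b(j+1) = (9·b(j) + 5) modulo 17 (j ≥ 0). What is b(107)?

16

We have b(0) = 7,  b(1) = 0,  b(2) = 5,  b(3) = 16,  b(4) = 13,  b(5) = 3,  b(6) = 15,  b(7) = 4,  b(8) = 7.
The sequence repeats with period 8.
So b(107) = b(0 + ((107-0) mod 8)) = b(3) = 16.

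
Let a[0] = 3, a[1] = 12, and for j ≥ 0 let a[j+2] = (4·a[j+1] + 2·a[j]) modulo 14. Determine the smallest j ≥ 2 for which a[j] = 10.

11

Listing terms: a[0] = 3; a[1] = 12; a[2] = 12; a[3] = 2; a[4] = 4; a[5] = 6; a[6] = 4; a[7] = 0; a[8] = 8; a[9] = 4; a[10] = 4; a[11] = 10; a[12] = 6; a[13] = 2; a[14] = 6; a[15] = 0; a[16] = 12; a[17] = 6; a[18] = 6; a[19] = 8; a[20] = 2; a[21] = 10; a[22] = 2; a[23] = 0; a[24] = 4; a[25] = 2; a[26] = 2; a[27] = 12; a[28] = 10; a[29] = 8; a[30] = 10; a[31] = 0; a[32] = 6; a[33] = 10; a[34] = 10; a[35] = 4; a[36] = 8; a[37] = 12; a[38] = 8; a[39] = 0; a[40] = 2; a[41] = 8; a[42] = 8; a[43] = 6; a[44] = 12; a[45] = 4; a[46] = 12; a[47] = 0; a[48] = 10; a[49] = 12; a[50] = 12.
Since (a[49], a[50]) = (a[1], a[2]) = (12, 12) (two consecutive terms determine the rest), the sequence is eventually periodic: after a pre-period of length 1 it cycles with period 48.
The value 10 first appears (with j ≥ 2) at a[11].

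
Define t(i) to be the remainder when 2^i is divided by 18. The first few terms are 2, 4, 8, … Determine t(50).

4

Computing terms: t(1) = 2, t(2) = 4, t(3) = 8, t(4) = 16, t(5) = 14, t(6) = 10, t(7) = 2.
The sequence repeats with period 6.
(50 - 1) mod 6 = 1, so t(50) = t(2) = 4.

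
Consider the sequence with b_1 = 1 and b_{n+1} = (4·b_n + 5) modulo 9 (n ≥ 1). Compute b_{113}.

6

Listing terms: b_1 = 1,  b_2 = 0,  b_3 = 5,  b_4 = 7,  b_5 = 6,  b_6 = 2,  b_7 = 4,  b_8 = 3,  b_9 = 8,  b_{10} = 1.
The sequence repeats with period 9.
So b_{113} = b_{1 + ((113-1) mod 9)} = b_5 = 6.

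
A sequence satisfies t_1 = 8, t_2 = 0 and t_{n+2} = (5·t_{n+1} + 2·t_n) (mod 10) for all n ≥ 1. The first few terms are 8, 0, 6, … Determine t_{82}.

We have t_1 = 8; t_2 = 0; t_3 = 6; t_4 = 0; t_5 = 2; t_6 = 0; t_7 = 4; t_8 = 0; t_9 = 8; t_{10} = 0.
The sequence repeats with period 8.
So t_{82} = t_{1 + ((82-1) mod 8)} = t_2 = 0.

0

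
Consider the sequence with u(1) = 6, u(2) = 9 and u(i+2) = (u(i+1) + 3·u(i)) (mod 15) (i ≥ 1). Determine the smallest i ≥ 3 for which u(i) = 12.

3

We have u(1) = 6,  u(2) = 9,  u(3) = 12,  u(4) = 9,  u(5) = 0,  u(6) = 12,  u(7) = 12,  u(8) = 3,  u(9) = 9,  u(10) = 3,  u(11) = 0,  u(12) = 9,  u(13) = 9,  u(14) = 6,  u(15) = 3,  u(16) = 6,  u(17) = 0,  u(18) = 3,  u(19) = 3,  u(20) = 12,  u(21) = 6,  u(22) = 12,  u(23) = 0,  u(24) = 6,  u(25) = 6,  u(26) = 9.
Since (u(25), u(26)) = (u(1), u(2)) = (6, 9) (two consecutive terms determine the rest), the sequence is periodic with period 24.
The value 12 first appears (with i ≥ 3) at u(3).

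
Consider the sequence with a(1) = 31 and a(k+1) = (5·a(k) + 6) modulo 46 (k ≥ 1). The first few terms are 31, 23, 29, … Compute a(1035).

31

We have a(1) = 31, a(2) = 23, a(3) = 29, a(4) = 13, a(5) = 25, a(6) = 39, a(7) = 17, a(8) = 45, a(9) = 1, a(10) = 11, a(11) = 15, a(12) = 35, a(13) = 43, a(14) = 37, a(15) = 7, a(16) = 41, a(17) = 27, a(18) = 3, a(19) = 21, a(20) = 19, a(21) = 9, a(22) = 5, a(23) = 31.
Since a(23) = a(1) = 31, the sequence is periodic with period 22.
(1035 - 1) mod 22 = 0, so a(1035) = a(1) = 31.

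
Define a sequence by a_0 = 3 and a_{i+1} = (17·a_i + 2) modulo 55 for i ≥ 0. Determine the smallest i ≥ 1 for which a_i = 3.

We have a_0 = 3,  a_1 = 53,  a_2 = 23,  a_3 = 8,  a_4 = 28,  a_5 = 38,  a_6 = 43,  a_7 = 18,  a_8 = 33,  a_9 = 13,  a_{10} = 3.
Since a_{10} = a_0 = 3, the sequence is periodic with period 10.
The value 3 next appears (with i ≥ 1) at a_{10}.

10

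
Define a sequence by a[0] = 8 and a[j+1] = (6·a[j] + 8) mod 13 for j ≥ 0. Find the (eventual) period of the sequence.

12

Computing terms: a[0] = 8,  a[1] = 4,  a[2] = 6,  a[3] = 5,  a[4] = 12,  a[5] = 2,  a[6] = 7,  a[7] = 11,  a[8] = 9,  a[9] = 10,  a[10] = 3,  a[11] = 0,  a[12] = 8.
Since a[12] = a[0] = 8, the sequence is periodic with period 12.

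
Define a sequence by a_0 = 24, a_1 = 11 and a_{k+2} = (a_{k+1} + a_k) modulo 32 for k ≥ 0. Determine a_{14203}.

23

a_0 = 24; a_1 = 11; a_2 = 3; a_3 = 14; a_4 = 17; a_5 = 31; a_6 = 16; a_7 = 15; a_8 = 31; a_9 = 14; a_{10} = 13; a_{11} = 27; a_{12} = 8; a_{13} = 3; a_{14} = 11; a_{15} = 14; a_{16} = 25; a_{17} = 7; a_{18} = 0; a_{19} = 7; a_{20} = 7; a_{21} = 14; a_{22} = 21; a_{23} = 3; a_{24} = 24; a_{25} = 27; a_{26} = 19; a_{27} = 14; a_{28} = 1; a_{29} = 15; a_{30} = 16; a_{31} = 31; a_{32} = 15; a_{33} = 14; a_{34} = 29; a_{35} = 11; a_{36} = 8; a_{37} = 19; a_{38} = 27; a_{39} = 14; a_{40} = 9; a_{41} = 23; a_{42} = 0; a_{43} = 23; a_{44} = 23; a_{45} = 14; a_{46} = 5; a_{47} = 19; a_{48} = 24; a_{49} = 11.
The sequence repeats with period 48.
So a_{14203} = a_{0 + ((14203-0) mod 48)} = a_{43} = 23.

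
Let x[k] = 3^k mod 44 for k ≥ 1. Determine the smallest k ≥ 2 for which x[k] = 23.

5

Computing terms: x[1] = 3, x[2] = 9, x[3] = 27, x[4] = 37, x[5] = 23, x[6] = 25, x[7] = 31, x[8] = 5, x[9] = 15, x[10] = 1, x[11] = 3.
Since x[11] = x[1] = 3, the sequence is periodic with period 10.
The value 23 first appears (with k ≥ 2) at x[5].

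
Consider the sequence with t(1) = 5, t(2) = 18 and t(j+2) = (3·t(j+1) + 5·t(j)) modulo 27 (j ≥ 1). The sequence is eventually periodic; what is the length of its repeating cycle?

36

We have t(1) = 5,  t(2) = 18,  t(3) = 25,  t(4) = 3,  t(5) = 26,  t(6) = 12,  t(7) = 4,  t(8) = 18,  t(9) = 20,  t(10) = 15,  t(11) = 10,  t(12) = 24,  t(13) = 14,  t(14) = 0,  t(15) = 16,  t(16) = 21,  t(17) = 8,  t(18) = 21,  t(19) = 22,  t(20) = 9,  t(21) = 2,  t(22) = 24,  t(23) = 1,  t(24) = 15,  t(25) = 23,  t(26) = 9,  t(27) = 7,  t(28) = 12,  t(29) = 17,  t(30) = 3,  t(31) = 13,  t(32) = 0,  t(33) = 11,  t(34) = 6,  t(35) = 19,  t(36) = 6,  t(37) = 5,  t(38) = 18.
Since (t(37), t(38)) = (t(1), t(2)) = (5, 18) (two consecutive terms determine the rest), the sequence is periodic with period 36.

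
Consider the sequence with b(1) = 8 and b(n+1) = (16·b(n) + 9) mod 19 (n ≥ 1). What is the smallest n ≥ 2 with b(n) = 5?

8

Computing terms: b(1) = 8; b(2) = 4; b(3) = 16; b(4) = 18; b(5) = 12; b(6) = 11; b(7) = 14; b(8) = 5; b(9) = 13; b(10) = 8.
Since b(10) = b(1) = 8, the sequence is periodic with period 9.
The value 5 first appears (with n ≥ 2) at b(8).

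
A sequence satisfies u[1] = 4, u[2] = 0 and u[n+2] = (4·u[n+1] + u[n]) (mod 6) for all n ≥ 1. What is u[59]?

Computing terms: u[1] = 4; u[2] = 0; u[3] = 4; u[4] = 4; u[5] = 2; u[6] = 0; u[7] = 2; u[8] = 2; u[9] = 4; u[10] = 0.
Since (u[9], u[10]) = (u[1], u[2]) = (4, 0) (two consecutive terms determine the rest), the sequence is periodic with period 8.
So u[59] = u[1 + ((59-1) mod 8)] = u[3] = 4.

4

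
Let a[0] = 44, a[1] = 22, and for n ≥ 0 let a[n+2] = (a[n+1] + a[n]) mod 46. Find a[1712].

a[0] = 44; a[1] = 22; a[2] = 20; a[3] = 42; a[4] = 16; a[5] = 12; a[6] = 28; a[7] = 40; a[8] = 22; a[9] = 16; a[10] = 38; a[11] = 8; a[12] = 0; a[13] = 8; a[14] = 8; a[15] = 16; a[16] = 24; a[17] = 40; a[18] = 18; a[19] = 12; a[20] = 30; a[21] = 42; a[22] = 26; a[23] = 22; a[24] = 2; a[25] = 24; a[26] = 26; a[27] = 4; a[28] = 30; a[29] = 34; a[30] = 18; a[31] = 6; a[32] = 24; a[33] = 30; a[34] = 8; a[35] = 38; a[36] = 0; a[37] = 38; a[38] = 38; a[39] = 30; a[40] = 22; a[41] = 6; a[42] = 28; a[43] = 34; a[44] = 16; a[45] = 4; a[46] = 20; a[47] = 24; a[48] = 44; a[49] = 22.
Since (a[48], a[49]) = (a[0], a[1]) = (44, 22) (two consecutive terms determine the rest), the sequence is periodic with period 48.
(1712 - 0) mod 48 = 32, so a[1712] = a[32] = 24.

24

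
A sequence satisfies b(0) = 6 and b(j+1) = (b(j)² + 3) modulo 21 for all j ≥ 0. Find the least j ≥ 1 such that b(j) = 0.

3

Computing terms: b(0) = 6,  b(1) = 18,  b(2) = 12,  b(3) = 0,  b(4) = 3,  b(5) = 12.
Since b(5) = b(2) = 12, the sequence is eventually periodic: after a pre-period of length 2 it cycles with period 3.
The value 0 first appears (with j ≥ 1) at b(3).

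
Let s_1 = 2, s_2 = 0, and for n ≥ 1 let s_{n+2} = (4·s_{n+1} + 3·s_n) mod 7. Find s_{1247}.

4

s_1 = 2, s_2 = 0, s_3 = 6, s_4 = 3, s_5 = 2, s_6 = 3, s_7 = 4, s_8 = 4, s_9 = 0, s_{10} = 5, s_{11} = 6, s_{12} = 4, s_{13} = 6, s_{14} = 1, s_{15} = 1, s_{16} = 0, s_{17} = 3, s_{18} = 5, s_{19} = 1, s_{20} = 5, s_{21} = 2, s_{22} = 2, s_{23} = 0.
Since (s_{22}, s_{23}) = (s_1, s_2) = (2, 0) (two consecutive terms determine the rest), the sequence is periodic with period 21.
(1247 - 1) mod 21 = 7, so s_{1247} = s_8 = 4.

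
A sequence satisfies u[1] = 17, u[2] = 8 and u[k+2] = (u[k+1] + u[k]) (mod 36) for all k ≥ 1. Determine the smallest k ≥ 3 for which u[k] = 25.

3

u[1] = 17; u[2] = 8; u[3] = 25; u[4] = 33; u[5] = 22; u[6] = 19; u[7] = 5; u[8] = 24; u[9] = 29; u[10] = 17; u[11] = 10; u[12] = 27; u[13] = 1; u[14] = 28; u[15] = 29; u[16] = 21; u[17] = 14; u[18] = 35; u[19] = 13; u[20] = 12; u[21] = 25; u[22] = 1; u[23] = 26; u[24] = 27; u[25] = 17; u[26] = 8.
Since (u[25], u[26]) = (u[1], u[2]) = (17, 8) (two consecutive terms determine the rest), the sequence is periodic with period 24.
The value 25 first appears (with k ≥ 3) at u[3].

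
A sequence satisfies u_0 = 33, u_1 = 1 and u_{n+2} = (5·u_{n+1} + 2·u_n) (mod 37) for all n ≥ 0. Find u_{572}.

We have u_0 = 33; u_1 = 1; u_2 = 34; u_3 = 24; u_4 = 3; u_5 = 26; u_6 = 25; u_7 = 29; u_8 = 10; u_9 = 34; u_{10} = 5; u_{11} = 19; u_{12} = 31; u_{13} = 8; u_{14} = 28; u_{15} = 8; u_{16} = 22; u_{17} = 15; u_{18} = 8; u_{19} = 33; u_{20} = 33; u_{21} = 9; u_{22} = 0; u_{23} = 18; u_{24} = 16; u_{25} = 5; u_{26} = 20; u_{27} = 36; u_{28} = 35; u_{29} = 25; u_{30} = 10; u_{31} = 26; u_{32} = 2; u_{33} = 25; u_{34} = 18; u_{35} = 29; u_{36} = 33; u_{37} = 1.
Since (u_{36}, u_{37}) = (u_0, u_1) = (33, 1) (two consecutive terms determine the rest), the sequence is periodic with period 36.
So u_{572} = u_{0 + ((572-0) mod 36)} = u_{32} = 2.

2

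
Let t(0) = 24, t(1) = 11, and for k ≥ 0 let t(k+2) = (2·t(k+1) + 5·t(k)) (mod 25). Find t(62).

17

Computing terms: t(0) = 24, t(1) = 11, t(2) = 17, t(3) = 14, t(4) = 13, t(5) = 21, t(6) = 7, t(7) = 19, t(8) = 23, t(9) = 16, t(10) = 22, t(11) = 24, t(12) = 8, t(13) = 11, t(14) = 12, t(15) = 4, t(16) = 18, t(17) = 6, t(18) = 2, t(19) = 9, t(20) = 3, t(21) = 1, t(22) = 17, t(23) = 14.
Since (t(22), t(23)) = (t(2), t(3)) = (17, 14) (two consecutive terms determine the rest), the sequence is eventually periodic: after a pre-period of length 2 it cycles with period 20.
For k ≥ 2, t(k) depends only on (k - 2) mod 20. (62 - 2) mod 20 = 0, so t(62) = t(2) = 17.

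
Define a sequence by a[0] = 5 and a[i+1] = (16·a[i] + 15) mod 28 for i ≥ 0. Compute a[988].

Computing terms: a[0] = 5; a[1] = 11; a[2] = 23; a[3] = 19; a[4] = 11.
Since a[4] = a[1] = 11, the sequence is eventually periodic: after a pre-period of length 1 it cycles with period 3.
For i ≥ 1, a[i] depends only on (i - 1) mod 3. (988 - 1) mod 3 = 0, so a[988] = a[1] = 11.

11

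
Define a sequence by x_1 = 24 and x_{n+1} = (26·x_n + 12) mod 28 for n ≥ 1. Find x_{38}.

20

Listing terms: x_1 = 24,  x_2 = 20,  x_3 = 0,  x_4 = 12,  x_5 = 16,  x_6 = 8,  x_7 = 24.
Since x_7 = x_1 = 24, the sequence is periodic with period 6.
(38 - 1) mod 6 = 1, so x_{38} = x_2 = 20.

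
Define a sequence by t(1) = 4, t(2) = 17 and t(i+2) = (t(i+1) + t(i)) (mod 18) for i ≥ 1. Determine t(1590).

Computing terms: t(1) = 4, t(2) = 17, t(3) = 3, t(4) = 2, t(5) = 5, t(6) = 7, t(7) = 12, t(8) = 1, t(9) = 13, t(10) = 14, t(11) = 9, t(12) = 5, t(13) = 14, t(14) = 1, t(15) = 15, t(16) = 16, t(17) = 13, t(18) = 11, t(19) = 6, t(20) = 17, t(21) = 5, t(22) = 4, t(23) = 9, t(24) = 13, t(25) = 4, t(26) = 17.
The sequence repeats with period 24.
So t(1590) = t(1 + ((1590-1) mod 24)) = t(6) = 7.

7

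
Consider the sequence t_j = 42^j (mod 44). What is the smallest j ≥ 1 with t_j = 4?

t_0 = 1; t_1 = 42; t_2 = 4; t_3 = 36; t_4 = 16; t_5 = 12; t_6 = 20; t_7 = 4.
Since t_7 = t_2 = 4, the sequence is eventually periodic: after a pre-period of length 2 it cycles with period 5.
The value 4 first appears (with j ≥ 1) at t_2.

2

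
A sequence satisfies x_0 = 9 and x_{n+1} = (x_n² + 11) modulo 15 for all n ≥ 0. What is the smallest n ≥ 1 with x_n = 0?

We have x_0 = 9,  x_1 = 2,  x_2 = 0,  x_3 = 11,  x_4 = 12,  x_5 = 5,  x_6 = 6,  x_7 = 2.
Since x_7 = x_1 = 2, the sequence is eventually periodic: after a pre-period of length 1 it cycles with period 6.
The value 0 first appears (with n ≥ 1) at x_2.

2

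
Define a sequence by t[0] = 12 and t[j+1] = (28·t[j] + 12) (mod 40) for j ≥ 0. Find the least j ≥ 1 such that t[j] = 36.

2

Listing terms: t[0] = 12, t[1] = 28, t[2] = 36, t[3] = 20, t[4] = 12.
The sequence repeats with period 4.
The value 36 first appears (with j ≥ 1) at t[2].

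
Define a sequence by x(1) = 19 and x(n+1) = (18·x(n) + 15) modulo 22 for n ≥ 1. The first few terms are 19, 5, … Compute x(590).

Listing terms: x(1) = 19; x(2) = 5; x(3) = 17; x(4) = 13; x(5) = 7; x(6) = 9; x(7) = 1; x(8) = 11; x(9) = 15; x(10) = 21; x(11) = 19.
The sequence repeats with period 10.
So x(590) = x(1 + ((590-1) mod 10)) = x(10) = 21.

21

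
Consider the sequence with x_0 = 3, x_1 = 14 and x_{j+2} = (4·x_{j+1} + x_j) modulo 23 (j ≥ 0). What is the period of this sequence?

16

We have x_0 = 3; x_1 = 14; x_2 = 13; x_3 = 20; x_4 = 1; x_5 = 1; x_6 = 5; x_7 = 21; x_8 = 20; x_9 = 9; x_{10} = 10; x_{11} = 3; x_{12} = 22; x_{13} = 22; x_{14} = 18; x_{15} = 2; x_{16} = 3; x_{17} = 14.
Since (x_{16}, x_{17}) = (x_0, x_1) = (3, 14) (two consecutive terms determine the rest), the sequence is periodic with period 16.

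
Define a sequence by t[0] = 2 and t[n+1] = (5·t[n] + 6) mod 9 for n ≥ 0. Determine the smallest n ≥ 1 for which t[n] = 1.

5

t[0] = 2, t[1] = 7, t[2] = 5, t[3] = 4, t[4] = 8, t[5] = 1, t[6] = 2.
Since t[6] = t[0] = 2, the sequence is periodic with period 6.
The value 1 first appears (with n ≥ 1) at t[5].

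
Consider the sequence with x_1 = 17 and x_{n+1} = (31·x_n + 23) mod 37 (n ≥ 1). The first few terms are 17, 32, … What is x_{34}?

32

x_1 = 17, x_2 = 32, x_3 = 16, x_4 = 1, x_5 = 17.
The sequence repeats with period 4.
So x_{34} = x_{1 + ((34-1) mod 4)} = x_2 = 32.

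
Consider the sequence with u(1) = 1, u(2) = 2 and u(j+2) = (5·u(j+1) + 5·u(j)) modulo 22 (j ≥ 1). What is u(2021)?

12

u(1) = 1, u(2) = 2, u(3) = 15, u(4) = 19, u(5) = 16, u(6) = 21, u(7) = 9, u(8) = 18, u(9) = 3, u(10) = 17, u(11) = 12, u(12) = 13, u(13) = 15, u(14) = 8, u(15) = 5, u(16) = 21, u(17) = 20, u(18) = 7, u(19) = 3, u(20) = 6, u(21) = 1, u(22) = 13, u(23) = 4, u(24) = 19, u(25) = 5, u(26) = 10, u(27) = 9, u(28) = 7, u(29) = 14, u(30) = 17, u(31) = 1, u(32) = 2.
Since (u(31), u(32)) = (u(1), u(2)) = (1, 2) (two consecutive terms determine the rest), the sequence is periodic with period 30.
So u(2021) = u(1 + ((2021-1) mod 30)) = u(11) = 12.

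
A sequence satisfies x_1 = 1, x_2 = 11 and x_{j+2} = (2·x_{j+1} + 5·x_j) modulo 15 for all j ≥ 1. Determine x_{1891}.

7

x_1 = 1, x_2 = 11, x_3 = 12, x_4 = 4, x_5 = 8, x_6 = 6, x_7 = 7, x_8 = 14, x_9 = 3, x_{10} = 1, x_{11} = 2, x_{12} = 9, x_{13} = 13, x_{14} = 11, x_{15} = 12.
Since (x_{14}, x_{15}) = (x_2, x_3) = (11, 12) (two consecutive terms determine the rest), the sequence is eventually periodic: after a pre-period of length 1 it cycles with period 12.
For j ≥ 2, x_j depends only on (j - 2) mod 12. (1891 - 2) mod 12 = 5, so x_{1891} = x_7 = 7.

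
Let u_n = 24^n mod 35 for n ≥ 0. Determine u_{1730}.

16

Listing terms: u_0 = 1; u_1 = 24; u_2 = 16; u_3 = 34; u_4 = 11; u_5 = 19; u_6 = 1.
The sequence repeats with period 6.
So u_{1730} = u_{0 + ((1730-0) mod 6)} = u_2 = 16.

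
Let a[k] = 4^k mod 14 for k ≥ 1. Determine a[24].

8

Computing terms: a[1] = 4,  a[2] = 2,  a[3] = 8,  a[4] = 4.
Since a[4] = a[1] = 4, the sequence is periodic with period 3.
So a[24] = a[1 + ((24-1) mod 3)] = a[3] = 8.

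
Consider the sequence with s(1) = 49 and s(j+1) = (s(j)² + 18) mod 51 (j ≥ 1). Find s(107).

10

Listing terms: s(1) = 49; s(2) = 22; s(3) = 43; s(4) = 31; s(5) = 10; s(6) = 16; s(7) = 19; s(8) = 22.
Since s(8) = s(2) = 22, the sequence is eventually periodic: after a pre-period of length 1 it cycles with period 6.
For j ≥ 2, s(j) depends only on (j - 2) mod 6. (107 - 2) mod 6 = 3, so s(107) = s(5) = 10.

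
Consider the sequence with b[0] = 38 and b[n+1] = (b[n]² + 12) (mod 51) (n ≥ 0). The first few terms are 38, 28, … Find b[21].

b[0] = 38,  b[1] = 28,  b[2] = 31,  b[3] = 4,  b[4] = 28.
Since b[4] = b[1] = 28, the sequence is eventually periodic: after a pre-period of length 1 it cycles with period 3.
For n ≥ 1, b[n] depends only on (n - 1) mod 3. (21 - 1) mod 3 = 2, so b[21] = b[3] = 4.

4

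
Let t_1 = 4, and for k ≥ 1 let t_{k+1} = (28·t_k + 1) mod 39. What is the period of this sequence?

Computing terms: t_1 = 4; t_2 = 35; t_3 = 6; t_4 = 13; t_5 = 14; t_6 = 3; t_7 = 7; t_8 = 2; t_9 = 18; t_{10} = 37; t_{11} = 23; t_{12} = 21; t_{13} = 4.
Since t_{13} = t_1 = 4, the sequence is periodic with period 12.

12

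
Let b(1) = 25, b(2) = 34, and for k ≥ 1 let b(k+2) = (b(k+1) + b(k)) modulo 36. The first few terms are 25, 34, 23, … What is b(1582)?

29

Listing terms: b(1) = 25; b(2) = 34; b(3) = 23; b(4) = 21; b(5) = 8; b(6) = 29; b(7) = 1; b(8) = 30; b(9) = 31; b(10) = 25; b(11) = 20; b(12) = 9; b(13) = 29; b(14) = 2; b(15) = 31; b(16) = 33; b(17) = 28; b(18) = 25; b(19) = 17; b(20) = 6; b(21) = 23; b(22) = 29; b(23) = 16; b(24) = 9; b(25) = 25; b(26) = 34.
Since (b(25), b(26)) = (b(1), b(2)) = (25, 34) (two consecutive terms determine the rest), the sequence is periodic with period 24.
(1582 - 1) mod 24 = 21, so b(1582) = b(22) = 29.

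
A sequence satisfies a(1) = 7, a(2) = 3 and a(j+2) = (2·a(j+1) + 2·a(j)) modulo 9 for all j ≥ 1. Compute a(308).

We have a(1) = 7,  a(2) = 3,  a(3) = 2,  a(4) = 1,  a(5) = 6,  a(6) = 5,  a(7) = 4,  a(8) = 0,  a(9) = 8,  a(10) = 7,  a(11) = 3.
The sequence repeats with period 9.
(308 - 1) mod 9 = 1, so a(308) = a(2) = 3.

3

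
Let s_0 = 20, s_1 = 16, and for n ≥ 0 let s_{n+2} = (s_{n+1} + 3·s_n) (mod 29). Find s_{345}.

Listing terms: s_0 = 20,  s_1 = 16,  s_2 = 18,  s_3 = 8,  s_4 = 4,  s_5 = 28,  s_6 = 11,  s_7 = 8,  s_8 = 12,  s_9 = 7,  s_{10} = 14,  s_{11} = 6,  s_{12} = 19,  s_{13} = 8,  s_{14} = 7,  s_{15} = 2,  s_{16} = 23,  s_{17} = 0,  s_{18} = 11,  s_{19} = 11,  s_{20} = 15,  s_{21} = 19,  s_{22} = 6,  s_{23} = 5,  s_{24} = 23,  s_{25} = 9,  s_{26} = 20,  s_{27} = 18,  s_{28} = 20,  s_{29} = 16.
Since (s_{28}, s_{29}) = (s_0, s_1) = (20, 16) (two consecutive terms determine the rest), the sequence is periodic with period 28.
(345 - 0) mod 28 = 9, so s_{345} = s_9 = 7.

7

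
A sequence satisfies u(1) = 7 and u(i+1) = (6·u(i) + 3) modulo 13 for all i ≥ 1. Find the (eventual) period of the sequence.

12

Listing terms: u(1) = 7; u(2) = 6; u(3) = 0; u(4) = 3; u(5) = 8; u(6) = 12; u(7) = 10; u(8) = 11; u(9) = 4; u(10) = 1; u(11) = 9; u(12) = 5; u(13) = 7.
Since u(13) = u(1) = 7, the sequence is periodic with period 12.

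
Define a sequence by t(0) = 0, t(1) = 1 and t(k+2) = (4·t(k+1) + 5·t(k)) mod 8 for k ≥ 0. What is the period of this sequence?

Listing terms: t(0) = 0,  t(1) = 1,  t(2) = 4,  t(3) = 5,  t(4) = 0,  t(5) = 1.
Since (t(4), t(5)) = (t(0), t(1)) = (0, 1) (two consecutive terms determine the rest), the sequence is periodic with period 4.

4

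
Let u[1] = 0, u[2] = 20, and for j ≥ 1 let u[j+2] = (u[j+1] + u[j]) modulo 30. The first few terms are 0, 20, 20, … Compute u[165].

0

u[1] = 0, u[2] = 20, u[3] = 20, u[4] = 10, u[5] = 0, u[6] = 10, u[7] = 10, u[8] = 20, u[9] = 0, u[10] = 20.
The sequence repeats with period 8.
(165 - 1) mod 8 = 4, so u[165] = u[5] = 0.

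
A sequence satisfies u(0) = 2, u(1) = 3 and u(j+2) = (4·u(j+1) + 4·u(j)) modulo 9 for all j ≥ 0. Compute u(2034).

u(0) = 2,  u(1) = 3,  u(2) = 2,  u(3) = 2,  u(4) = 7,  u(5) = 0,  u(6) = 1,  u(7) = 4,  u(8) = 2,  u(9) = 6,  u(10) = 5,  u(11) = 8,  u(12) = 7,  u(13) = 6,  u(14) = 7,  u(15) = 7,  u(16) = 2,  u(17) = 0,  u(18) = 8,  u(19) = 5,  u(20) = 7,  u(21) = 3,  u(22) = 4,  u(23) = 1,  u(24) = 2,  u(25) = 3.
The sequence repeats with period 24.
(2034 - 0) mod 24 = 18, so u(2034) = u(18) = 8.

8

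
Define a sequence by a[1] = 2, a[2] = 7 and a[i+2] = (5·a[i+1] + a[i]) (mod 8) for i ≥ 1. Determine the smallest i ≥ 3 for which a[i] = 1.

6

We have a[1] = 2,  a[2] = 7,  a[3] = 5,  a[4] = 0,  a[5] = 5,  a[6] = 1,  a[7] = 2,  a[8] = 3,  a[9] = 1,  a[10] = 0,  a[11] = 1,  a[12] = 5,  a[13] = 2,  a[14] = 7.
Since (a[13], a[14]) = (a[1], a[2]) = (2, 7) (two consecutive terms determine the rest), the sequence is periodic with period 12.
The value 1 first appears (with i ≥ 3) at a[6].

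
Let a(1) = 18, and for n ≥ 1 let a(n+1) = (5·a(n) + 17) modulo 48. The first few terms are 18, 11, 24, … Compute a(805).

30

We have a(1) = 18; a(2) = 11; a(3) = 24; a(4) = 41; a(5) = 30; a(6) = 23; a(7) = 36; a(8) = 5; a(9) = 42; a(10) = 35; a(11) = 0; a(12) = 17; a(13) = 6; a(14) = 47; a(15) = 12; a(16) = 29; a(17) = 18.
The sequence repeats with period 16.
So a(805) = a(1 + ((805-1) mod 16)) = a(5) = 30.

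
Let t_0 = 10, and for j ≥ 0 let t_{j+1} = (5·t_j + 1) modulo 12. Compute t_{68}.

We have t_0 = 10, t_1 = 3, t_2 = 4, t_3 = 9, t_4 = 10.
The sequence repeats with period 4.
So t_{68} = t_{0 + ((68-0) mod 4)} = t_0 = 10.

10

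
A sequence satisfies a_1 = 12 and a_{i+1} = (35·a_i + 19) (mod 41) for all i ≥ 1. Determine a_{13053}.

34

We have a_1 = 12; a_2 = 29; a_3 = 9; a_4 = 6; a_5 = 24; a_6 = 39; a_7 = 31; a_8 = 38; a_9 = 37; a_{10} = 2; a_{11} = 7; a_{12} = 18; a_{13} = 34; a_{14} = 20; a_{15} = 22; a_{16} = 10; a_{17} = 0; a_{18} = 19; a_{19} = 28; a_{20} = 15; a_{21} = 11; a_{22} = 35; a_{23} = 14; a_{24} = 17; a_{25} = 40; a_{26} = 25; a_{27} = 33; a_{28} = 26; a_{29} = 27; a_{30} = 21; a_{31} = 16; a_{32} = 5; a_{33} = 30; a_{34} = 3; a_{35} = 1; a_{36} = 13; a_{37} = 23; a_{38} = 4; a_{39} = 36; a_{40} = 8; a_{41} = 12.
Since a_{41} = a_1 = 12, the sequence is periodic with period 40.
(13053 - 1) mod 40 = 12, so a_{13053} = a_{13} = 34.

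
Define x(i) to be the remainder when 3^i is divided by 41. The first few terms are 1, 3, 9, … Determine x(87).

14

Computing terms: x(0) = 1; x(1) = 3; x(2) = 9; x(3) = 27; x(4) = 40; x(5) = 38; x(6) = 32; x(7) = 14; x(8) = 1.
Since x(8) = x(0) = 1, the sequence is periodic with period 8.
(87 - 0) mod 8 = 7, so x(87) = x(7) = 14.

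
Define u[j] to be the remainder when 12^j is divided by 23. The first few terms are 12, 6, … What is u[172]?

16

u[1] = 12; u[2] = 6; u[3] = 3; u[4] = 13; u[5] = 18; u[6] = 9; u[7] = 16; u[8] = 8; u[9] = 4; u[10] = 2; u[11] = 1; u[12] = 12.
Since u[12] = u[1] = 12, the sequence is periodic with period 11.
(172 - 1) mod 11 = 6, so u[172] = u[7] = 16.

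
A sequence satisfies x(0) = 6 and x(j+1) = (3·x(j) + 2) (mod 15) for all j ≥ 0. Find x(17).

5

We have x(0) = 6,  x(1) = 5,  x(2) = 2,  x(3) = 8,  x(4) = 11,  x(5) = 5.
Since x(5) = x(1) = 5, the sequence is eventually periodic: after a pre-period of length 1 it cycles with period 4.
For j ≥ 1, x(j) depends only on (j - 1) mod 4. (17 - 1) mod 4 = 0, so x(17) = x(1) = 5.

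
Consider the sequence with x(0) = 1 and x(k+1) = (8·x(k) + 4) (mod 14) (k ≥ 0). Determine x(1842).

12

We have x(0) = 1; x(1) = 12; x(2) = 2; x(3) = 6; x(4) = 10; x(5) = 0; x(6) = 4; x(7) = 8; x(8) = 12.
Since x(8) = x(1) = 12, the sequence is eventually periodic: after a pre-period of length 1 it cycles with period 7.
For k ≥ 1, x(k) depends only on (k - 1) mod 7. (1842 - 1) mod 7 = 0, so x(1842) = x(1) = 12.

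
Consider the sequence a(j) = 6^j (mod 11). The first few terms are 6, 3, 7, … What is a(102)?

Computing terms: a(1) = 6, a(2) = 3, a(3) = 7, a(4) = 9, a(5) = 10, a(6) = 5, a(7) = 8, a(8) = 4, a(9) = 2, a(10) = 1, a(11) = 6.
Since a(11) = a(1) = 6, the sequence is periodic with period 10.
(102 - 1) mod 10 = 1, so a(102) = a(2) = 3.

3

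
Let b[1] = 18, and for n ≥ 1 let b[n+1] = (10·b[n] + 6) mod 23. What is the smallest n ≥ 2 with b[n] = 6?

9

Listing terms: b[1] = 18; b[2] = 2; b[3] = 3; b[4] = 13; b[5] = 21; b[6] = 9; b[7] = 4; b[8] = 0; b[9] = 6; b[10] = 20; b[11] = 22; b[12] = 19; b[13] = 12; b[14] = 11; b[15] = 1; b[16] = 16; b[17] = 5; b[18] = 10; b[19] = 14; b[20] = 8; b[21] = 17; b[22] = 15; b[23] = 18.
The sequence repeats with period 22.
The value 6 first appears (with n ≥ 2) at b[9].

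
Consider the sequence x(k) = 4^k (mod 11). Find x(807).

5

x(0) = 1,  x(1) = 4,  x(2) = 5,  x(3) = 9,  x(4) = 3,  x(5) = 1.
Since x(5) = x(0) = 1, the sequence is periodic with period 5.
So x(807) = x(0 + ((807-0) mod 5)) = x(2) = 5.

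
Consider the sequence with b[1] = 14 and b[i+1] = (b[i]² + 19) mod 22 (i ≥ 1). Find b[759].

0

b[1] = 14, b[2] = 17, b[3] = 0, b[4] = 19, b[5] = 6, b[6] = 11, b[7] = 8, b[8] = 17.
Since b[8] = b[2] = 17, the sequence is eventually periodic: after a pre-period of length 1 it cycles with period 6.
For i ≥ 2, b[i] depends only on (i - 2) mod 6. (759 - 2) mod 6 = 1, so b[759] = b[3] = 0.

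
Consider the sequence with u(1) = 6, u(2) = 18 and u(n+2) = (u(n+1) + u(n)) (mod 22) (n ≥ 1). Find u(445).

0

Computing terms: u(1) = 6,  u(2) = 18,  u(3) = 2,  u(4) = 20,  u(5) = 0,  u(6) = 20,  u(7) = 20,  u(8) = 18,  u(9) = 16,  u(10) = 12,  u(11) = 6,  u(12) = 18.
The sequence repeats with period 10.
So u(445) = u(1 + ((445-1) mod 10)) = u(5) = 0.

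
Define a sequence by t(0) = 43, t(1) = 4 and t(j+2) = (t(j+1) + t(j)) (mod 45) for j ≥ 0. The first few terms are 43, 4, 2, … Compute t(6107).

We have t(0) = 43, t(1) = 4, t(2) = 2, t(3) = 6, t(4) = 8, t(5) = 14, t(6) = 22, t(7) = 36, t(8) = 13, t(9) = 4, t(10) = 17, t(11) = 21, t(12) = 38, t(13) = 14, t(14) = 7, t(15) = 21, t(16) = 28, t(17) = 4, t(18) = 32, t(19) = 36, t(20) = 23, t(21) = 14, t(22) = 37, t(23) = 6, t(24) = 43, t(25) = 4.
The sequence repeats with period 24.
(6107 - 0) mod 24 = 11, so t(6107) = t(11) = 21.

21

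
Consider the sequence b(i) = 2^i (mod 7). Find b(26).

4

Listing terms: b(0) = 1,  b(1) = 2,  b(2) = 4,  b(3) = 1.
The sequence repeats with period 3.
So b(26) = b(0 + ((26-0) mod 3)) = b(2) = 4.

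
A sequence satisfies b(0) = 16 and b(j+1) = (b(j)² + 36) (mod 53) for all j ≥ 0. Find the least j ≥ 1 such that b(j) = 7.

b(0) = 16, b(1) = 27, b(2) = 23, b(3) = 35, b(4) = 42, b(5) = 51, b(6) = 40, b(7) = 46, b(8) = 32, b(9) = 0, b(10) = 36, b(11) = 7, b(12) = 32.
Since b(12) = b(8) = 32, the sequence is eventually periodic: after a pre-period of length 8 it cycles with period 4.
The value 7 first appears (with j ≥ 1) at b(11).

11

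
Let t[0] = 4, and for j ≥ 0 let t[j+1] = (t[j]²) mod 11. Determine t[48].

Listing terms: t[0] = 4,  t[1] = 5,  t[2] = 3,  t[3] = 9,  t[4] = 4.
Since t[4] = t[0] = 4, the sequence is periodic with period 4.
(48 - 0) mod 4 = 0, so t[48] = t[0] = 4.

4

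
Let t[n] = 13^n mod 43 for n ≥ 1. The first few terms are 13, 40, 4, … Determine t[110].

31

We have t[1] = 13; t[2] = 40; t[3] = 4; t[4] = 9; t[5] = 31; t[6] = 16; t[7] = 36; t[8] = 38; t[9] = 21; t[10] = 15; t[11] = 23; t[12] = 41; t[13] = 17; t[14] = 6; t[15] = 35; t[16] = 25; t[17] = 24; t[18] = 11; t[19] = 14; t[20] = 10; t[21] = 1; t[22] = 13.
The sequence repeats with period 21.
So t[110] = t[1 + ((110-1) mod 21)] = t[5] = 31.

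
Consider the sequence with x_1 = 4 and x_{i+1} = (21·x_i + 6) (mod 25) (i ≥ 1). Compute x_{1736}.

14

Listing terms: x_1 = 4,  x_2 = 15,  x_3 = 21,  x_4 = 22,  x_5 = 18,  x_6 = 9,  x_7 = 20,  x_8 = 1,  x_9 = 2,  x_{10} = 23,  x_{11} = 14,  x_{12} = 0,  x_{13} = 6,  x_{14} = 7,  x_{15} = 3,  x_{16} = 19,  x_{17} = 5,  x_{18} = 11,  x_{19} = 12,  x_{20} = 8,  x_{21} = 24,  x_{22} = 10,  x_{23} = 16,  x_{24} = 17,  x_{25} = 13,  x_{26} = 4.
Since x_{26} = x_1 = 4, the sequence is periodic with period 25.
(1736 - 1) mod 25 = 10, so x_{1736} = x_{11} = 14.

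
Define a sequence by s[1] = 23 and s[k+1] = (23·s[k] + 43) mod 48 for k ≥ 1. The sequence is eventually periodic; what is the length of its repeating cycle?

4

s[1] = 23, s[2] = 44, s[3] = 47, s[4] = 20, s[5] = 23.
The sequence repeats with period 4.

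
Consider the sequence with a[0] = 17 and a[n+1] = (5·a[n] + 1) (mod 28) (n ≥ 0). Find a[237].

Computing terms: a[0] = 17,  a[1] = 2,  a[2] = 11,  a[3] = 0,  a[4] = 1,  a[5] = 6,  a[6] = 3,  a[7] = 16,  a[8] = 25,  a[9] = 14,  a[10] = 15,  a[11] = 20,  a[12] = 17.
Since a[12] = a[0] = 17, the sequence is periodic with period 12.
(237 - 0) mod 12 = 9, so a[237] = a[9] = 14.

14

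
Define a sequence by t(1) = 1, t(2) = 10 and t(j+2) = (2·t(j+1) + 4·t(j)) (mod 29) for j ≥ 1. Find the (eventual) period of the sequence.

Computing terms: t(1) = 1; t(2) = 10; t(3) = 24; t(4) = 1; t(5) = 11; t(6) = 26; t(7) = 9; t(8) = 6; t(9) = 19; t(10) = 4; t(11) = 26; t(12) = 10; t(13) = 8; t(14) = 27; t(15) = 28; t(16) = 19; t(17) = 5; t(18) = 28; t(19) = 18; t(20) = 3; t(21) = 20; t(22) = 23; t(23) = 10; t(24) = 25; t(25) = 3; t(26) = 19; t(27) = 21; t(28) = 2; t(29) = 1; t(30) = 10.
The sequence repeats with period 28.

28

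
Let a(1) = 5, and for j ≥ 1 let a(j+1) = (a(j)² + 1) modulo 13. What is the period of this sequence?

4

a(1) = 5, a(2) = 0, a(3) = 1, a(4) = 2, a(5) = 5.
Since a(5) = a(1) = 5, the sequence is periodic with period 4.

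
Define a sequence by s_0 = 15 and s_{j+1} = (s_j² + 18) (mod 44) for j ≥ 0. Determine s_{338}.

19

s_0 = 15; s_1 = 23; s_2 = 19; s_3 = 27; s_4 = 43; s_5 = 19.
Since s_5 = s_2 = 19, the sequence is eventually periodic: after a pre-period of length 2 it cycles with period 3.
For j ≥ 2, s_j depends only on (j - 2) mod 3. (338 - 2) mod 3 = 0, so s_{338} = s_2 = 19.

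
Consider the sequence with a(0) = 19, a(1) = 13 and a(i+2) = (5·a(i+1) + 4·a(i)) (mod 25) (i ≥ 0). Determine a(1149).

8

Computing terms: a(0) = 19; a(1) = 13; a(2) = 16; a(3) = 7; a(4) = 24; a(5) = 23; a(6) = 11; a(7) = 22; a(8) = 4; a(9) = 8; a(10) = 6; a(11) = 12; a(12) = 9; a(13) = 18; a(14) = 1; a(15) = 2; a(16) = 14; a(17) = 3; a(18) = 21; a(19) = 17; a(20) = 19; a(21) = 13.
The sequence repeats with period 20.
So a(1149) = a(0 + ((1149-0) mod 20)) = a(9) = 8.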